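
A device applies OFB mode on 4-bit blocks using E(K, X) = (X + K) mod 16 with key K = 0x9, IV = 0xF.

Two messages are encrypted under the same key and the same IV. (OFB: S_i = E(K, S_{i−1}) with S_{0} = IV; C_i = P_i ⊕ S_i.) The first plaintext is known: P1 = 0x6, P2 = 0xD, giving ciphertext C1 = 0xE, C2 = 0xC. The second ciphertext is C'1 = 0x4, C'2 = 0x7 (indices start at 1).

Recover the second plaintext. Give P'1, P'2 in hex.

In OFB with a reused IV, both messages share the same keystream S_i, so C_i ⊕ C'_i = P_i ⊕ P'_i and thus P'_i = P_i ⊕ C_i ⊕ C'_i.
P'1: 0x6 ⊕ 0xE ⊕ 0x4 = 0xC.
P'2: 0xD ⊕ 0xC ⊕ 0x7 = 0x6.

P'1 = 0xC, P'2 = 0x6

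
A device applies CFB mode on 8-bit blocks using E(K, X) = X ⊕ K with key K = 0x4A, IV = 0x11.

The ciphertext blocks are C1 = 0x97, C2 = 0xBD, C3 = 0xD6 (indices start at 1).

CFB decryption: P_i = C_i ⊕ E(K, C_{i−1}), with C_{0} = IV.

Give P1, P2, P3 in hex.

P1 = 0xCC, P2 = 0x60, P3 = 0x21

P1: E(K, 0x11) = 0x5B; 0x97 ⊕ 0x5B = 0xCC.
P2: E(K, 0x97) = 0xDD; 0xBD ⊕ 0xDD = 0x60.
P3: E(K, 0xBD) = 0xF7; 0xD6 ⊕ 0xF7 = 0x21.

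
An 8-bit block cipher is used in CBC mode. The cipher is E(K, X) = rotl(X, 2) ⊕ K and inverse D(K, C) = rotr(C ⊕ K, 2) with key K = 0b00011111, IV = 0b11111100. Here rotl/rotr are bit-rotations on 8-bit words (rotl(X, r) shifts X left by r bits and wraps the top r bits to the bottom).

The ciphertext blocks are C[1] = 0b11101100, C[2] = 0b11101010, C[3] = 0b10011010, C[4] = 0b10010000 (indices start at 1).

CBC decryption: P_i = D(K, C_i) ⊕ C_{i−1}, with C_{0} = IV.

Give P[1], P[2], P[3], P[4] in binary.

P[1] = 0b00000000, P[2] = 0b10010001, P[3] = 0b10001011, P[4] = 0b01111001

P[1]: D(K, 0b11101100) = 0b11111100; 0b11111100 ⊕ 0b11111100 = 0b00000000.
P[2]: D(K, 0b11101010) = 0b01111101; 0b01111101 ⊕ 0b11101100 = 0b10010001.
P[3]: D(K, 0b10011010) = 0b01100001; 0b01100001 ⊕ 0b11101010 = 0b10001011.
P[4]: D(K, 0b10010000) = 0b11100011; 0b11100011 ⊕ 0b10011010 = 0b01111001.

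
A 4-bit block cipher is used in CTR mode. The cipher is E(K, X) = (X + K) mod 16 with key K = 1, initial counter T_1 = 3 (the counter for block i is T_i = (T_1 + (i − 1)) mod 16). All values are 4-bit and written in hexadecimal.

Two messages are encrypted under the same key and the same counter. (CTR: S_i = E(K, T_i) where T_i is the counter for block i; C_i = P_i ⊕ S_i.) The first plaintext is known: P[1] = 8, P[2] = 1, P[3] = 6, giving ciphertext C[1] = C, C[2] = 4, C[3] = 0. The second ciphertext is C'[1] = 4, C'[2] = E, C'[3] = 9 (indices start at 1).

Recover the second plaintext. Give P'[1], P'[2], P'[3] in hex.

P'[1] = 0, P'[2] = B, P'[3] = F

In CTR with a reused counter, both messages share the same keystream S_i, so C_i ⊕ C'_i = P_i ⊕ P'_i and thus P'_i = P_i ⊕ C_i ⊕ C'_i.
P'[1]: 8 ⊕ C ⊕ 4 = 0.
P'[2]: 1 ⊕ 4 ⊕ E = B.
P'[3]: 6 ⊕ 0 ⊕ 9 = F.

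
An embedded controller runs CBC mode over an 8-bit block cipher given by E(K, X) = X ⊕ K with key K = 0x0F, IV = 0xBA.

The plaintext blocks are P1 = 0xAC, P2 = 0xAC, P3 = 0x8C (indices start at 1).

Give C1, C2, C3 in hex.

CBC encryption: C_i = E(K, P_i ⊕ C_{i−1}), with C_{0} = IV.
C1: P1 ⊕ 0xBA = 0x16; E(K, 0x16) = 0x19.
C2: P2 ⊕ 0x19 = 0xB5; E(K, 0xB5) = 0xBA.
C3: P3 ⊕ 0xBA = 0x36; E(K, 0x36) = 0x39.

C1 = 0x19, C2 = 0xBA, C3 = 0x39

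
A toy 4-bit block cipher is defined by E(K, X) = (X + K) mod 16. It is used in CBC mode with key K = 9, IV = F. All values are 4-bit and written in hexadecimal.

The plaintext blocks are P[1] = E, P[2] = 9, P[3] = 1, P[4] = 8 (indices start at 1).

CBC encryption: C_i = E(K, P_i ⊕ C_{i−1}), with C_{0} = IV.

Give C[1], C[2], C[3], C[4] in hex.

C[1]: P[1] ⊕ F = 1; E(K, 1) = A.
C[2]: P[2] ⊕ A = 3; E(K, 3) = C.
C[3]: P[3] ⊕ C = D; E(K, D) = 6.
C[4]: P[4] ⊕ 6 = E; E(K, E) = 7.

C[1] = A, C[2] = C, C[3] = 6, C[4] = 7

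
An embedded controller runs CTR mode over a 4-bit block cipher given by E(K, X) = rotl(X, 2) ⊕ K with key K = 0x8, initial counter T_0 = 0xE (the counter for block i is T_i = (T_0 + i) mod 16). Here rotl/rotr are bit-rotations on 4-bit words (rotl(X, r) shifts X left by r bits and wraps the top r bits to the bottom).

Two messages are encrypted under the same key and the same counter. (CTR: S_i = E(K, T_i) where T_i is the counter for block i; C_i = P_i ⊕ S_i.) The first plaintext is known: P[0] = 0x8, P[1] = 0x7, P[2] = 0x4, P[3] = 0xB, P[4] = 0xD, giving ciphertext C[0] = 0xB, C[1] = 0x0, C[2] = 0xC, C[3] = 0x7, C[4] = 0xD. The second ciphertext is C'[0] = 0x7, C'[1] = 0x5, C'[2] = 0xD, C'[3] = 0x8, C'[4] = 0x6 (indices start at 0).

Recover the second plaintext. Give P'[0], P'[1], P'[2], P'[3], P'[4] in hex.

P'[0] = 0x4, P'[1] = 0x2, P'[2] = 0x5, P'[3] = 0x4, P'[4] = 0x6

In CTR with a reused counter, both messages share the same keystream S_i, so C_i ⊕ C'_i = P_i ⊕ P'_i and thus P'_i = P_i ⊕ C_i ⊕ C'_i.
P'[0]: 0x8 ⊕ 0xB ⊕ 0x7 = 0x4.
P'[1]: 0x7 ⊕ 0x0 ⊕ 0x5 = 0x2.
P'[2]: 0x4 ⊕ 0xC ⊕ 0xD = 0x5.
P'[3]: 0xB ⊕ 0x7 ⊕ 0x8 = 0x4.
P'[4]: 0xD ⊕ 0xD ⊕ 0x6 = 0x6.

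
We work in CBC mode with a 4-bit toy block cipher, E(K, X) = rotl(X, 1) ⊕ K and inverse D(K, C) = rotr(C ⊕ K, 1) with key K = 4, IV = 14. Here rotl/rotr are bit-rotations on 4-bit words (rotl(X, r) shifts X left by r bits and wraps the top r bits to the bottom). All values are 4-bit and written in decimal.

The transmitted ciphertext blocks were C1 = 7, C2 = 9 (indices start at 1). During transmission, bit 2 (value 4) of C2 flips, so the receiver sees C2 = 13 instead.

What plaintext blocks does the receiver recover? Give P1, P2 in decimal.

P1 = 7, P2 = 11

CBC decryption: P_i = D(K, C_i) ⊕ C_{i−1}, with C_{0} = IV.
Only C2 changed, to 13. In CBC, a change in C_i garbles P_i and flips the same bit in P_{i+1}. Decrypting the received ciphertext:
P1: D(K, 7) = 9; 9 ⊕ 14 = 7.
P2: D(K, 13) = 12; 12 ⊕ 7 = 11.
Blocks that differ from the original plaintext: P2.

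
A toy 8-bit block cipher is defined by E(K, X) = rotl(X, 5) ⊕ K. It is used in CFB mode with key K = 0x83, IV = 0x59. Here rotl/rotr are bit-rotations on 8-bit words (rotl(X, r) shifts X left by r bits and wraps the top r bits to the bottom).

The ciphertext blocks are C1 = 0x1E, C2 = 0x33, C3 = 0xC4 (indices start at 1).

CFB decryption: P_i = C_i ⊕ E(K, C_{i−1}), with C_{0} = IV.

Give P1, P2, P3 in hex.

P1 = 0xB6, P2 = 0x73, P3 = 0x21

P1: E(K, 0x59) = 0xA8; 0x1E ⊕ 0xA8 = 0xB6.
P2: E(K, 0x1E) = 0x40; 0x33 ⊕ 0x40 = 0x73.
P3: E(K, 0x33) = 0xE5; 0xC4 ⊕ 0xE5 = 0x21.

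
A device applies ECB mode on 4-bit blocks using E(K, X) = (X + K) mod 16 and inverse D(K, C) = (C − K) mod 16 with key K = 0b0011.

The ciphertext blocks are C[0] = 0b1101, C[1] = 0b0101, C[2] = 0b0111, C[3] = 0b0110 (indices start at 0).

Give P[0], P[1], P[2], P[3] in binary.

ECB decryption: P_i = D(K, C_i).
P[0]: D(K, 0b1101) = 0b1010.
P[1]: D(K, 0b0101) = 0b0010.
P[2]: D(K, 0b0111) = 0b0100.
P[3]: D(K, 0b0110) = 0b0011.

P[0] = 0b1010, P[1] = 0b0010, P[2] = 0b0100, P[3] = 0b0011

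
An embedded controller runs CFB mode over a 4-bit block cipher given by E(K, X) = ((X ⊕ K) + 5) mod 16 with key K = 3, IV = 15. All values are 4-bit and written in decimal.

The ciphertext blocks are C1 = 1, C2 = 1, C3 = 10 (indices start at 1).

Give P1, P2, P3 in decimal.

CFB decryption: P_i = C_i ⊕ E(K, C_{i−1}), with C_{0} = IV.
P1: E(K, 15) = 1; 1 ⊕ 1 = 0.
P2: E(K, 1) = 7; 1 ⊕ 7 = 6.
P3: E(K, 1) = 7; 10 ⊕ 7 = 13.

P1 = 0, P2 = 6, P3 = 13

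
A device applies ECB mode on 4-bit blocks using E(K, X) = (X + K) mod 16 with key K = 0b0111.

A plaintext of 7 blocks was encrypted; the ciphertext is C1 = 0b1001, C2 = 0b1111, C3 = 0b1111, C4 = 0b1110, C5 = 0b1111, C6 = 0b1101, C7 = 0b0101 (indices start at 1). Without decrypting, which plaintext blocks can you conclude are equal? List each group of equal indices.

ECB encrypts each block independently with the same key, so equal ciphertext blocks imply equal plaintext blocks.
C2 = C3 = C5 = 0b1111, so P2 = P3 = P5.

P2 = P3 = P5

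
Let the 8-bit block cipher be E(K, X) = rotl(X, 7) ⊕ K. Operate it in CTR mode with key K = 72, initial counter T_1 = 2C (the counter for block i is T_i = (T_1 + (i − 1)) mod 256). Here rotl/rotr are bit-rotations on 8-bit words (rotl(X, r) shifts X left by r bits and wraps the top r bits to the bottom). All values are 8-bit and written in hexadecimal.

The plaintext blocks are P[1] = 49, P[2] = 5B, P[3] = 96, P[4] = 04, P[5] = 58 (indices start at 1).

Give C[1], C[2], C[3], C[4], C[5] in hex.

CTR encryption: S_i = E(K, T_i) where T_i is the counter for block i; C_i = P_i ⊕ S_i.
C[1]: T = 2C, S = E(K, T) = 64; 49 ⊕ 64 = 2D.
C[2]: T = 2D, S = E(K, T) = E4; 5B ⊕ E4 = BF.
C[3]: T = 2E, S = E(K, T) = 65; 96 ⊕ 65 = F3.
C[4]: T = 2F, S = E(K, T) = E5; 04 ⊕ E5 = E1.
C[5]: T = 30, S = E(K, T) = 6A; 58 ⊕ 6A = 32.

C[1] = 2D, C[2] = BF, C[3] = F3, C[4] = E1, C[5] = 32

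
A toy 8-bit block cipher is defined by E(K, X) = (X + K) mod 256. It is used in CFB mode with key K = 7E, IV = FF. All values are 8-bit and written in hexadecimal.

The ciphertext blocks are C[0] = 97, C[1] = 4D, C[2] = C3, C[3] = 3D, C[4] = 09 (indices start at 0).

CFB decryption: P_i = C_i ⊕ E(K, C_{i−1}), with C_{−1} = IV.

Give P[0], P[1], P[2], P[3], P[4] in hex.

P[0] = EA, P[1] = 58, P[2] = 08, P[3] = 7C, P[4] = B2

P[0]: E(K, FF) = 7D; 97 ⊕ 7D = EA.
P[1]: E(K, 97) = 15; 4D ⊕ 15 = 58.
P[2]: E(K, 4D) = CB; C3 ⊕ CB = 08.
P[3]: E(K, C3) = 41; 3D ⊕ 41 = 7C.
P[4]: E(K, 3D) = BB; 09 ⊕ BB = B2.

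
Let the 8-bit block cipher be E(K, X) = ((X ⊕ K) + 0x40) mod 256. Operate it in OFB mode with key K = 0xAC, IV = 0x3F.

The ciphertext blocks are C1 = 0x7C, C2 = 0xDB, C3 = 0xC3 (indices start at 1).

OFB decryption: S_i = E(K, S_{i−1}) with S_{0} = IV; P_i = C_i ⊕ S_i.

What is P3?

P1: S = E(K, 0x3F) = 0xD3; 0x7C ⊕ 0xD3 = 0xAF.
P2: S = E(K, 0xD3) = 0xBF; 0xDB ⊕ 0xBF = 0x64.
P3: S = E(K, 0xBF) = 0x53; 0xC3 ⊕ 0x53 = 0x90.

P3 = 0x90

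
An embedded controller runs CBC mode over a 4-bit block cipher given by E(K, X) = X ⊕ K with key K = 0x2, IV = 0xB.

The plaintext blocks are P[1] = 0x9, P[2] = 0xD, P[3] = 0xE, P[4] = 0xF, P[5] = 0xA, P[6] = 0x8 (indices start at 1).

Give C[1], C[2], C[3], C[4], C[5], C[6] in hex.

CBC encryption: C_i = E(K, P_i ⊕ C_{i−1}), with C_{0} = IV.
C[1]: P[1] ⊕ 0xB = 0x2; E(K, 0x2) = 0x0.
C[2]: P[2] ⊕ 0x0 = 0xD; E(K, 0xD) = 0xF.
C[3]: P[3] ⊕ 0xF = 0x1; E(K, 0x1) = 0x3.
C[4]: P[4] ⊕ 0x3 = 0xC; E(K, 0xC) = 0xE.
C[5]: P[5] ⊕ 0xE = 0x4; E(K, 0x4) = 0x6.
C[6]: P[6] ⊕ 0x6 = 0xE; E(K, 0xE) = 0xC.

C[1] = 0x0, C[2] = 0xF, C[3] = 0x3, C[4] = 0xE, C[5] = 0x6, C[6] = 0xC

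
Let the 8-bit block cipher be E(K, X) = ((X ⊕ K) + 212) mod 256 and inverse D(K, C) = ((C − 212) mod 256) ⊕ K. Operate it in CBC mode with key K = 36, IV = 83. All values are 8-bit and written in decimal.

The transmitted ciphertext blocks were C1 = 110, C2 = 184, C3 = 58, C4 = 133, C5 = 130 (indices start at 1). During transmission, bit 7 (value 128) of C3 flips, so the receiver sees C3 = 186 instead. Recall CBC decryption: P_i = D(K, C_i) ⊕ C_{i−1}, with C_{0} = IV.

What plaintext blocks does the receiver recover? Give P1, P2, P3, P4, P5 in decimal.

P1 = 237, P2 = 174, P3 = 122, P4 = 47, P5 = 15

Only C3 changed, to 186. In CBC, a change in C_i garbles P_i and flips the same bit in P_{i+1}. Decrypting the received ciphertext:
P1: D(K, 110) = 190; 190 ⊕ 83 = 237.
P2: D(K, 184) = 192; 192 ⊕ 110 = 174.
P3: D(K, 186) = 194; 194 ⊕ 184 = 122.
P4: D(K, 133) = 149; 149 ⊕ 186 = 47.
P5: D(K, 130) = 138; 138 ⊕ 133 = 15.
Blocks that differ from the original plaintext: P3, P4.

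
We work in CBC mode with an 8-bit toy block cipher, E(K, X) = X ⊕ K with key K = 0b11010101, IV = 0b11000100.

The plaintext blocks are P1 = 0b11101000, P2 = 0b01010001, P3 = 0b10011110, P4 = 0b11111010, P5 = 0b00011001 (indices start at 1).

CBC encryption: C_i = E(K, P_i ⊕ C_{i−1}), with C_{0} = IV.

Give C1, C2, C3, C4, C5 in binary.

C1 = 0b11111001, C2 = 0b01111101, C3 = 0b00110110, C4 = 0b00011001, C5 = 0b11010101

C1: P1 ⊕ 0b11000100 = 0b00101100; E(K, 0b00101100) = 0b11111001.
C2: P2 ⊕ 0b11111001 = 0b10101000; E(K, 0b10101000) = 0b01111101.
C3: P3 ⊕ 0b01111101 = 0b11100011; E(K, 0b11100011) = 0b00110110.
C4: P4 ⊕ 0b00110110 = 0b11001100; E(K, 0b11001100) = 0b00011001.
C5: P5 ⊕ 0b00011001 = 0b00000000; E(K, 0b00000000) = 0b11010101.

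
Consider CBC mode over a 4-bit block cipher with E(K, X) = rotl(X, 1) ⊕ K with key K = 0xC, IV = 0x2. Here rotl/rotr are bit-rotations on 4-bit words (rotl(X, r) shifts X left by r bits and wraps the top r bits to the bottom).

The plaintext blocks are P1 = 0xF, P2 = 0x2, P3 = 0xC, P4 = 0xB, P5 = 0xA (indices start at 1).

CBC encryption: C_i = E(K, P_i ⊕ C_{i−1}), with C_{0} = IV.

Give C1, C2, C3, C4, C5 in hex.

C1: P1 ⊕ 0x2 = 0xD; E(K, 0xD) = 0x7.
C2: P2 ⊕ 0x7 = 0x5; E(K, 0x5) = 0x6.
C3: P3 ⊕ 0x6 = 0xA; E(K, 0xA) = 0x9.
C4: P4 ⊕ 0x9 = 0x2; E(K, 0x2) = 0x8.
C5: P5 ⊕ 0x8 = 0x2; E(K, 0x2) = 0x8.

C1 = 0x7, C2 = 0x6, C3 = 0x9, C4 = 0x8, C5 = 0x8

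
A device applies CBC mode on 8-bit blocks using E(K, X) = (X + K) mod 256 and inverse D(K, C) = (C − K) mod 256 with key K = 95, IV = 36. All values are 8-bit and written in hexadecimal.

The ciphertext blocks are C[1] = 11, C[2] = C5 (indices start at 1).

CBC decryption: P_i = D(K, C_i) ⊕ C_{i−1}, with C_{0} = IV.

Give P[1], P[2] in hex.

P[1] = 4A, P[2] = 21

P[1]: D(K, 11) = 7C; 7C ⊕ 36 = 4A.
P[2]: D(K, C5) = 30; 30 ⊕ 11 = 21.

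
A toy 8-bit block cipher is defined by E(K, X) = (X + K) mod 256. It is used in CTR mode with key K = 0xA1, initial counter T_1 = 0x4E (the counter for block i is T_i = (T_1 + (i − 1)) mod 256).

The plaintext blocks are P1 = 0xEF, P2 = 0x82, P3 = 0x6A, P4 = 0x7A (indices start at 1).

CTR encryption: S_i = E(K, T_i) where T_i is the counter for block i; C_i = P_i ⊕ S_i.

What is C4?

C4 = 0x88

C1: T = 0x4E, S = E(K, T) = 0xEF; 0xEF ⊕ 0xEF = 0x00.
C2: T = 0x4F, S = E(K, T) = 0xF0; 0x82 ⊕ 0xF0 = 0x72.
C3: T = 0x50, S = E(K, T) = 0xF1; 0x6A ⊕ 0xF1 = 0x9B.
C4: T = 0x51, S = E(K, T) = 0xF2; 0x7A ⊕ 0xF2 = 0x88.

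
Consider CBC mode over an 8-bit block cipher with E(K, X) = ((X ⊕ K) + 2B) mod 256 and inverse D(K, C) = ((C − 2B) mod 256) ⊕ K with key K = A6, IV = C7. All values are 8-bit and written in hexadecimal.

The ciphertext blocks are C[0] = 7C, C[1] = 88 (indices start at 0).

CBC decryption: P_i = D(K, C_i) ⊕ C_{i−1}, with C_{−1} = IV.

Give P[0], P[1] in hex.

P[0]: D(K, 7C) = F7; F7 ⊕ C7 = 30.
P[1]: D(K, 88) = FB; FB ⊕ 7C = 87.

P[0] = 30, P[1] = 87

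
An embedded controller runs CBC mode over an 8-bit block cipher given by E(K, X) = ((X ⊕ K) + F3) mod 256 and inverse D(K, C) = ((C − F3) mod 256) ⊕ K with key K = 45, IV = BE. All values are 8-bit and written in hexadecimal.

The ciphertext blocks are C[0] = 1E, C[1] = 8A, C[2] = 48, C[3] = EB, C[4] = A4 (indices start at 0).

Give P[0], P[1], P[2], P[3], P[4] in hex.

CBC decryption: P_i = D(K, C_i) ⊕ C_{i−1}, with C_{−1} = IV.
P[0]: D(K, 1E) = 6E; 6E ⊕ BE = D0.
P[1]: D(K, 8A) = D2; D2 ⊕ 1E = CC.
P[2]: D(K, 48) = 10; 10 ⊕ 8A = 9A.
P[3]: D(K, EB) = BD; BD ⊕ 48 = F5.
P[4]: D(K, A4) = F4; F4 ⊕ EB = 1F.

P[0] = D0, P[1] = CC, P[2] = 9A, P[3] = F5, P[4] = 1F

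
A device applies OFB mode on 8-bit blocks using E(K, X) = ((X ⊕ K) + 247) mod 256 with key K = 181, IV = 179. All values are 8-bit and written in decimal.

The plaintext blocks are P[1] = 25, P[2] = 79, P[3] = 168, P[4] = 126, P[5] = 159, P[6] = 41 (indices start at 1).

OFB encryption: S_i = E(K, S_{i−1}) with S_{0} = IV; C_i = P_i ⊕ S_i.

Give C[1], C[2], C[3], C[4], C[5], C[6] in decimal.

C[1]: S = E(K, 179) = 253; 25 ⊕ 253 = 228.
C[2]: S = E(K, 253) = 63; 79 ⊕ 63 = 112.
C[3]: S = E(K, 63) = 129; 168 ⊕ 129 = 41.
C[4]: S = E(K, 129) = 43; 126 ⊕ 43 = 85.
C[5]: S = E(K, 43) = 149; 159 ⊕ 149 = 10.
C[6]: S = E(K, 149) = 23; 41 ⊕ 23 = 62.

C[1] = 228, C[2] = 112, C[3] = 41, C[4] = 85, C[5] = 10, C[6] = 62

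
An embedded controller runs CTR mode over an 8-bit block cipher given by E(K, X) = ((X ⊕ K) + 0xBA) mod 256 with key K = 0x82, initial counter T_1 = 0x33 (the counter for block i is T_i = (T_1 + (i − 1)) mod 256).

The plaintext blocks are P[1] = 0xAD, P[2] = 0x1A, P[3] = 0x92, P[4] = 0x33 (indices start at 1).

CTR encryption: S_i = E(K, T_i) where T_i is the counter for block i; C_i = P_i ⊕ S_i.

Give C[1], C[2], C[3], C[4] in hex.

C[1] = 0xC6, C[2] = 0x6A, C[3] = 0xE3, C[4] = 0x5D

C[1]: T = 0x33, S = E(K, T) = 0x6B; 0xAD ⊕ 0x6B = 0xC6.
C[2]: T = 0x34, S = E(K, T) = 0x70; 0x1A ⊕ 0x70 = 0x6A.
C[3]: T = 0x35, S = E(K, T) = 0x71; 0x92 ⊕ 0x71 = 0xE3.
C[4]: T = 0x36, S = E(K, T) = 0x6E; 0x33 ⊕ 0x6E = 0x5D.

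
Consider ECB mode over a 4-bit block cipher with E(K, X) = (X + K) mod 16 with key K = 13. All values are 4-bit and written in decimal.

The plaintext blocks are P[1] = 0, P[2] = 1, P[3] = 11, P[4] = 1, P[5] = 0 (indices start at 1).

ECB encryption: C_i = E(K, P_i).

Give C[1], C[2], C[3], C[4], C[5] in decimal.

C[1] = 13, C[2] = 14, C[3] = 8, C[4] = 14, C[5] = 13

C[1]: E(K, 0) = 13.
C[2]: E(K, 1) = 14.
C[3]: E(K, 11) = 8.
C[4]: E(K, 1) = 14.
C[5]: E(K, 0) = 13.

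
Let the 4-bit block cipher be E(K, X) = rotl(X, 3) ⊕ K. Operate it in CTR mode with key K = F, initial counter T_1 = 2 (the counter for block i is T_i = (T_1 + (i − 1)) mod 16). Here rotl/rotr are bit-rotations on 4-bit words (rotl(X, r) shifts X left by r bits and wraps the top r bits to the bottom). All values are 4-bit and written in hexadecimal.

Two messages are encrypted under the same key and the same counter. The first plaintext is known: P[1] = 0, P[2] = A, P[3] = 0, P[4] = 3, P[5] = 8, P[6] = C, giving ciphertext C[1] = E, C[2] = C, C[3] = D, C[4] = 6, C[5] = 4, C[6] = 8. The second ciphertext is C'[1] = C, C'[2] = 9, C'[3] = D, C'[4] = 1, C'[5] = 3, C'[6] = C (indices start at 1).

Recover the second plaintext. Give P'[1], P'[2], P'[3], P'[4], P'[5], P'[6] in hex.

P'[1] = 2, P'[2] = F, P'[3] = 0, P'[4] = 4, P'[5] = F, P'[6] = 8

In CTR with a reused counter, both messages share the same keystream S_i, so C_i ⊕ C'_i = P_i ⊕ P'_i and thus P'_i = P_i ⊕ C_i ⊕ C'_i.
P'[1]: 0 ⊕ E ⊕ C = 2.
P'[2]: A ⊕ C ⊕ 9 = F.
P'[3]: 0 ⊕ D ⊕ D = 0.
P'[4]: 3 ⊕ 6 ⊕ 1 = 4.
P'[5]: 8 ⊕ 4 ⊕ 3 = F.
P'[6]: C ⊕ 8 ⊕ C = 8.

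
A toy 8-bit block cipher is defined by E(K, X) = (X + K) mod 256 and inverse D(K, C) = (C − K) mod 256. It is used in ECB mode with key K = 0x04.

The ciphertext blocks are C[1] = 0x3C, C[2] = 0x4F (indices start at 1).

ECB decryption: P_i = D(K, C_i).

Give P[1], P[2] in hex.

P[1]: D(K, 0x3C) = 0x38.
P[2]: D(K, 0x4F) = 0x4B.

P[1] = 0x38, P[2] = 0x4B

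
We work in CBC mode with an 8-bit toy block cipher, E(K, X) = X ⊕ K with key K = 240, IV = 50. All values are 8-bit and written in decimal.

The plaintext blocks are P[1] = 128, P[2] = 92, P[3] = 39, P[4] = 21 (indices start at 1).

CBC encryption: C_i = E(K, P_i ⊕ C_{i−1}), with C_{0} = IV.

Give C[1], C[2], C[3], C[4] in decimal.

C[1] = 66, C[2] = 238, C[3] = 57, C[4] = 220

C[1]: P[1] ⊕ 50 = 178; E(K, 178) = 66.
C[2]: P[2] ⊕ 66 = 30; E(K, 30) = 238.
C[3]: P[3] ⊕ 238 = 201; E(K, 201) = 57.
C[4]: P[4] ⊕ 57 = 44; E(K, 44) = 220.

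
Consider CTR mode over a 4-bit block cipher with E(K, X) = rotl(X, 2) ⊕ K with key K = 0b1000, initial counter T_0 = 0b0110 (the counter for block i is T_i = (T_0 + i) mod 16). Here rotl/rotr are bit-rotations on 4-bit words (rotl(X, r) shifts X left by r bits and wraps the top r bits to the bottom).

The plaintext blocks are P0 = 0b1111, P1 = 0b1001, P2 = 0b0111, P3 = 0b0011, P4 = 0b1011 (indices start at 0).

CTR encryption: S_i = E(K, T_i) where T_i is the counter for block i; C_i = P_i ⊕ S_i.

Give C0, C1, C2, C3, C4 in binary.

C0: T = 0b0110, S = E(K, T) = 0b0001; 0b1111 ⊕ 0b0001 = 0b1110.
C1: T = 0b0111, S = E(K, T) = 0b0101; 0b1001 ⊕ 0b0101 = 0b1100.
C2: T = 0b1000, S = E(K, T) = 0b1010; 0b0111 ⊕ 0b1010 = 0b1101.
C3: T = 0b1001, S = E(K, T) = 0b1110; 0b0011 ⊕ 0b1110 = 0b1101.
C4: T = 0b1010, S = E(K, T) = 0b0010; 0b1011 ⊕ 0b0010 = 0b1001.

C0 = 0b1110, C1 = 0b1100, C2 = 0b1101, C3 = 0b1101, C4 = 0b1001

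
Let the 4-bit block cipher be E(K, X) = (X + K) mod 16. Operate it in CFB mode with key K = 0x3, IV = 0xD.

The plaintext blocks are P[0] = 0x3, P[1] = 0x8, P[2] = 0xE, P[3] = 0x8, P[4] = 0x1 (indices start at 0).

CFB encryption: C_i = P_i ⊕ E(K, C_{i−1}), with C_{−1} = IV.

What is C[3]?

C[0]: E(K, 0xD) = 0x0; 0x3 ⊕ 0x0 = 0x3.
C[1]: E(K, 0x3) = 0x6; 0x8 ⊕ 0x6 = 0xE.
C[2]: E(K, 0xE) = 0x1; 0xE ⊕ 0x1 = 0xF.
C[3]: E(K, 0xF) = 0x2; 0x8 ⊕ 0x2 = 0xA.

C[3] = 0xA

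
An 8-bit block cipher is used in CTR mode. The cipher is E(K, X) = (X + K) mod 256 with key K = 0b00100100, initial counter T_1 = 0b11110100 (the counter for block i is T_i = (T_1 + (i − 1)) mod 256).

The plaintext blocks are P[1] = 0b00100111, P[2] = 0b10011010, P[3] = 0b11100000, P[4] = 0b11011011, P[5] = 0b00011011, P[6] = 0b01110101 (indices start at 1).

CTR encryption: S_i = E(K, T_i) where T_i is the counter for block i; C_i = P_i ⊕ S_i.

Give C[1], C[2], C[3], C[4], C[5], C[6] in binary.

C[1] = 0b00111111, C[2] = 0b10000011, C[3] = 0b11111010, C[4] = 0b11000000, C[5] = 0b00000111, C[6] = 0b01101000

C[1]: T = 0b11110100, S = E(K, T) = 0b00011000; 0b00100111 ⊕ 0b00011000 = 0b00111111.
C[2]: T = 0b11110101, S = E(K, T) = 0b00011001; 0b10011010 ⊕ 0b00011001 = 0b10000011.
C[3]: T = 0b11110110, S = E(K, T) = 0b00011010; 0b11100000 ⊕ 0b00011010 = 0b11111010.
C[4]: T = 0b11110111, S = E(K, T) = 0b00011011; 0b11011011 ⊕ 0b00011011 = 0b11000000.
C[5]: T = 0b11111000, S = E(K, T) = 0b00011100; 0b00011011 ⊕ 0b00011100 = 0b00000111.
C[6]: T = 0b11111001, S = E(K, T) = 0b00011101; 0b01110101 ⊕ 0b00011101 = 0b01101000.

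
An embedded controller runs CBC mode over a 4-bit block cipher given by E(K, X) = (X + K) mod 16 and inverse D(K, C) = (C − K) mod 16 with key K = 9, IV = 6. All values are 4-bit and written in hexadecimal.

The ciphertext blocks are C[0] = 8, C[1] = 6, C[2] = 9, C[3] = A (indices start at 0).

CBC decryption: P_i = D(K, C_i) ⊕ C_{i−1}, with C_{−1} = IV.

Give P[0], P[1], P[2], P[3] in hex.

P[0] = 9, P[1] = 5, P[2] = 6, P[3] = 8

P[0]: D(K, 8) = F; F ⊕ 6 = 9.
P[1]: D(K, 6) = D; D ⊕ 8 = 5.
P[2]: D(K, 9) = 0; 0 ⊕ 6 = 6.
P[3]: D(K, A) = 1; 1 ⊕ 9 = 8.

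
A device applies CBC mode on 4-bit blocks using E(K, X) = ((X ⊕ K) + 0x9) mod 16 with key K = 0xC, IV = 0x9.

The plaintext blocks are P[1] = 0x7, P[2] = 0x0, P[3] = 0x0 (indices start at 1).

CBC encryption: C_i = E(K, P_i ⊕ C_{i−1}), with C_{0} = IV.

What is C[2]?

C[2] = 0x0

C[1]: P[1] ⊕ 0x9 = 0xE; E(K, 0xE) = 0xB.
C[2]: P[2] ⊕ 0xB = 0xB; E(K, 0xB) = 0x0.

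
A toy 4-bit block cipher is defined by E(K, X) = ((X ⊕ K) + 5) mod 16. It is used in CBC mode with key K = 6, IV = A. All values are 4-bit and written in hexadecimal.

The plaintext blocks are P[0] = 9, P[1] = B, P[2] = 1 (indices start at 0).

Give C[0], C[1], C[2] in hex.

C[0] = A, C[1] = C, C[2] = 0

CBC encryption: C_i = E(K, P_i ⊕ C_{i−1}), with C_{−1} = IV.
C[0]: P[0] ⊕ A = 3; E(K, 3) = A.
C[1]: P[1] ⊕ A = 1; E(K, 1) = C.
C[2]: P[2] ⊕ C = D; E(K, D) = 0.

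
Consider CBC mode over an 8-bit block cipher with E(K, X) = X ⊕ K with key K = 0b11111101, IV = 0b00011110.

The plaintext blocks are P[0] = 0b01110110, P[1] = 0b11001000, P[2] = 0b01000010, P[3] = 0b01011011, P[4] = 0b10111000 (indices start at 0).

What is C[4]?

CBC encryption: C_i = E(K, P_i ⊕ C_{i−1}), with C_{−1} = IV.
C[0]: P[0] ⊕ 0b00011110 = 0b01101000; E(K, 0b01101000) = 0b10010101.
C[1]: P[1] ⊕ 0b10010101 = 0b01011101; E(K, 0b01011101) = 0b10100000.
C[2]: P[2] ⊕ 0b10100000 = 0b11100010; E(K, 0b11100010) = 0b00011111.
C[3]: P[3] ⊕ 0b00011111 = 0b01000100; E(K, 0b01000100) = 0b10111001.
C[4]: P[4] ⊕ 0b10111001 = 0b00000001; E(K, 0b00000001) = 0b11111100.

C[4] = 0b11111100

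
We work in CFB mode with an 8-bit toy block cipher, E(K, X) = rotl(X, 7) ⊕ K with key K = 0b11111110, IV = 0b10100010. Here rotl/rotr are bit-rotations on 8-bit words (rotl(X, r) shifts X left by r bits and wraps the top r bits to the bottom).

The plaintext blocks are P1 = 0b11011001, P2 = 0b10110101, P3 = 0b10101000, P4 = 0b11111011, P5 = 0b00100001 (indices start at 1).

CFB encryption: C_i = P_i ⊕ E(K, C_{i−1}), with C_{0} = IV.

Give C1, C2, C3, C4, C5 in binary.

C1 = 0b01110110, C2 = 0b01110000, C3 = 0b01101110, C4 = 0b00110010, C5 = 0b11000110

C1: E(K, 0b10100010) = 0b10101111; 0b11011001 ⊕ 0b10101111 = 0b01110110.
C2: E(K, 0b01110110) = 0b11000101; 0b10110101 ⊕ 0b11000101 = 0b01110000.
C3: E(K, 0b01110000) = 0b11000110; 0b10101000 ⊕ 0b11000110 = 0b01101110.
C4: E(K, 0b01101110) = 0b11001001; 0b11111011 ⊕ 0b11001001 = 0b00110010.
C5: E(K, 0b00110010) = 0b11100111; 0b00100001 ⊕ 0b11100111 = 0b11000110.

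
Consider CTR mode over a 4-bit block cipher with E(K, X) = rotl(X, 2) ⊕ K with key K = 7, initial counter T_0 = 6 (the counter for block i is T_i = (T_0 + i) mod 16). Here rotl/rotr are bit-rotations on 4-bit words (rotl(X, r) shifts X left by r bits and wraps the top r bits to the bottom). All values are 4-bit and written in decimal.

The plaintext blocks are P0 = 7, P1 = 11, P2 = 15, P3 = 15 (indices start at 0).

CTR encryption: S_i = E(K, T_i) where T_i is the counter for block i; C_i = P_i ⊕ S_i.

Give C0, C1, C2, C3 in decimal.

C0 = 9, C1 = 1, C2 = 10, C3 = 14

C0: T = 6, S = E(K, T) = 14; 7 ⊕ 14 = 9.
C1: T = 7, S = E(K, T) = 10; 11 ⊕ 10 = 1.
C2: T = 8, S = E(K, T) = 5; 15 ⊕ 5 = 10.
C3: T = 9, S = E(K, T) = 1; 15 ⊕ 1 = 14.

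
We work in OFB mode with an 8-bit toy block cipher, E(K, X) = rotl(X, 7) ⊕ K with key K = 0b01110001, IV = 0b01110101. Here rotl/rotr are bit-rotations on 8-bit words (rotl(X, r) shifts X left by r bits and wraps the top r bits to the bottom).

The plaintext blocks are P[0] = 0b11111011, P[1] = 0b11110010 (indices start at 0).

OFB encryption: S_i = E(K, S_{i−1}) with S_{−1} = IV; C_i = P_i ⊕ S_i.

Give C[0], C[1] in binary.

C[0] = 0b00110000, C[1] = 0b01100110

C[0]: S = E(K, 0b01110101) = 0b11001011; 0b11111011 ⊕ 0b11001011 = 0b00110000.
C[1]: S = E(K, 0b11001011) = 0b10010100; 0b11110010 ⊕ 0b10010100 = 0b01100110.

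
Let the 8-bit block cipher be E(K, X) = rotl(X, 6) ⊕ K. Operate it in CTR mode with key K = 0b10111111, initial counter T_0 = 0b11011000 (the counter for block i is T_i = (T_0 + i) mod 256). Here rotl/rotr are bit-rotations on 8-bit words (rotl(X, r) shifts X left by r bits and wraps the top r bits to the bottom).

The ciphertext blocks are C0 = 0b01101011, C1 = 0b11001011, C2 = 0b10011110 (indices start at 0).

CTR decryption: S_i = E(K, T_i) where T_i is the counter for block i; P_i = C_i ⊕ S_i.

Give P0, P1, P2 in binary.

P0: T = 0b11011000, S = E(K, T) = 0b10001001; 0b01101011 ⊕ 0b10001001 = 0b11100010.
P1: T = 0b11011001, S = E(K, T) = 0b11001001; 0b11001011 ⊕ 0b11001001 = 0b00000010.
P2: T = 0b11011010, S = E(K, T) = 0b00001001; 0b10011110 ⊕ 0b00001001 = 0b10010111.

P0 = 0b11100010, P1 = 0b00000010, P2 = 0b10010111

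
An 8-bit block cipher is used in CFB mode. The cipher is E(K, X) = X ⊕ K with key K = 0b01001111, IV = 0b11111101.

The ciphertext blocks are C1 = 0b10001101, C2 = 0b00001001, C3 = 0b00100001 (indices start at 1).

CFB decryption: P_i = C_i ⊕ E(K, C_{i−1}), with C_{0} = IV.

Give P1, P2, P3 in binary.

P1: E(K, 0b11111101) = 0b10110010; 0b10001101 ⊕ 0b10110010 = 0b00111111.
P2: E(K, 0b10001101) = 0b11000010; 0b00001001 ⊕ 0b11000010 = 0b11001011.
P3: E(K, 0b00001001) = 0b01000110; 0b00100001 ⊕ 0b01000110 = 0b01100111.

P1 = 0b00111111, P2 = 0b11001011, P3 = 0b01100111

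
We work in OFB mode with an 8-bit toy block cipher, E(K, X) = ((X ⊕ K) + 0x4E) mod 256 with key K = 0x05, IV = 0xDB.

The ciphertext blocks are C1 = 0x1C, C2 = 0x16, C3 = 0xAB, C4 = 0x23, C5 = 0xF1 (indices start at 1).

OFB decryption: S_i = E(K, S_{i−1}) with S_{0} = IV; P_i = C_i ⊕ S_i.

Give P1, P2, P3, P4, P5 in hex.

P1: S = E(K, 0xDB) = 0x2C; 0x1C ⊕ 0x2C = 0x30.
P2: S = E(K, 0x2C) = 0x77; 0x16 ⊕ 0x77 = 0x61.
P3: S = E(K, 0x77) = 0xC0; 0xAB ⊕ 0xC0 = 0x6B.
P4: S = E(K, 0xC0) = 0x13; 0x23 ⊕ 0x13 = 0x30.
P5: S = E(K, 0x13) = 0x64; 0xF1 ⊕ 0x64 = 0x95.

P1 = 0x30, P2 = 0x61, P3 = 0x6B, P4 = 0x30, P5 = 0x95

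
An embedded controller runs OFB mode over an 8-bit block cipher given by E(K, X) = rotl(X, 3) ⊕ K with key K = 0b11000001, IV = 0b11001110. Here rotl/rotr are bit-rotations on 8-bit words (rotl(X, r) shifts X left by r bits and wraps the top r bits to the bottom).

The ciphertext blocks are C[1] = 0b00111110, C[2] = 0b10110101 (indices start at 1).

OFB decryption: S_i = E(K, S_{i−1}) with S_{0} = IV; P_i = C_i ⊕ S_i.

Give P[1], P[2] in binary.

P[1] = 0b10001001, P[2] = 0b11001001

P[1]: S = E(K, 0b11001110) = 0b10110111; 0b00111110 ⊕ 0b10110111 = 0b10001001.
P[2]: S = E(K, 0b10110111) = 0b01111100; 0b10110101 ⊕ 0b01111100 = 0b11001001.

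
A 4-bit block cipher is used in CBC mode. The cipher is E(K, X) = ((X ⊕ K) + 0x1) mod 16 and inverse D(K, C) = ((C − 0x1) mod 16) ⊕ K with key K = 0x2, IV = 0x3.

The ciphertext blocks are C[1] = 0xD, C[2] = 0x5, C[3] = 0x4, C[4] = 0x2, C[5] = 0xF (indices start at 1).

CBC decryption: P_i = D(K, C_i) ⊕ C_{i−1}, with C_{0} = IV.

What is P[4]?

P[4]: D(K, 0x2) = 0x3; 0x3 ⊕ 0x4 = 0x7.

P[4] = 0x7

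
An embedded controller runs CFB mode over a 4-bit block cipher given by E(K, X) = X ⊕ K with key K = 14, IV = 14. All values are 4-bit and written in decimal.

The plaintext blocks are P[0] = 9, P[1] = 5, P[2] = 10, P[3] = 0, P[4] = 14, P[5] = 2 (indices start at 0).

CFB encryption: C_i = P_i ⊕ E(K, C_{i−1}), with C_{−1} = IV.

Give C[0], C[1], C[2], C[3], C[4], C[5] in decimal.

C[0]: E(K, 14) = 0; 9 ⊕ 0 = 9.
C[1]: E(K, 9) = 7; 5 ⊕ 7 = 2.
C[2]: E(K, 2) = 12; 10 ⊕ 12 = 6.
C[3]: E(K, 6) = 8; 0 ⊕ 8 = 8.
C[4]: E(K, 8) = 6; 14 ⊕ 6 = 8.
C[5]: E(K, 8) = 6; 2 ⊕ 6 = 4.

C[0] = 9, C[1] = 2, C[2] = 6, C[3] = 8, C[4] = 8, C[5] = 4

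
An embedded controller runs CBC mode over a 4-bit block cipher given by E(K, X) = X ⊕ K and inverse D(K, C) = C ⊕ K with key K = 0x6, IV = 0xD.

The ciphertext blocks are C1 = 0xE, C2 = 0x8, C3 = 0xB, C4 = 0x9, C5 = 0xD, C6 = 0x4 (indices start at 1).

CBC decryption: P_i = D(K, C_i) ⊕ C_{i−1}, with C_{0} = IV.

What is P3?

P3 = 0x5

P3: D(K, 0xB) = 0xD; 0xD ⊕ 0x8 = 0x5.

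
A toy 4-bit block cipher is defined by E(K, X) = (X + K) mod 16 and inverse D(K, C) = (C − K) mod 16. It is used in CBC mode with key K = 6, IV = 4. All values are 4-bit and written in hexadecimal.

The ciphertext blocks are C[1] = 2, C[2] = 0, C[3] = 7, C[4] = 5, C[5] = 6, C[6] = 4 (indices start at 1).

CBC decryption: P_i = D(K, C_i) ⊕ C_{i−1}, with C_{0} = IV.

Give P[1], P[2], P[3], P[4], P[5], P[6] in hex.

P[1]: D(K, 2) = C; C ⊕ 4 = 8.
P[2]: D(K, 0) = A; A ⊕ 2 = 8.
P[3]: D(K, 7) = 1; 1 ⊕ 0 = 1.
P[4]: D(K, 5) = F; F ⊕ 7 = 8.
P[5]: D(K, 6) = 0; 0 ⊕ 5 = 5.
P[6]: D(K, 4) = E; E ⊕ 6 = 8.

P[1] = 8, P[2] = 8, P[3] = 1, P[4] = 8, P[5] = 5, P[6] = 8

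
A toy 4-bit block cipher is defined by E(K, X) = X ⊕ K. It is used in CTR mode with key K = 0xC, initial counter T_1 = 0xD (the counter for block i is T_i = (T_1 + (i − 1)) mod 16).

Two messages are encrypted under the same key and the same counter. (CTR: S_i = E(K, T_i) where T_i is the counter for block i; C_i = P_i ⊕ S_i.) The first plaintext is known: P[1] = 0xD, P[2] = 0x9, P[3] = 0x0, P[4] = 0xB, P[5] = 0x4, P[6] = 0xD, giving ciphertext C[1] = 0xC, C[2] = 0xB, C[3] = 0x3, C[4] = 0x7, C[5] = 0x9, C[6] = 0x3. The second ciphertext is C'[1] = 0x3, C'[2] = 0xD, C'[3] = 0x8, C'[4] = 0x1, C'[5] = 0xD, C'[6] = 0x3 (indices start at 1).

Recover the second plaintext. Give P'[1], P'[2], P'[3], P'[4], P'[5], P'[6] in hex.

In CTR with a reused counter, both messages share the same keystream S_i, so C_i ⊕ C'_i = P_i ⊕ P'_i and thus P'_i = P_i ⊕ C_i ⊕ C'_i.
P'[1]: 0xD ⊕ 0xC ⊕ 0x3 = 0x2.
P'[2]: 0x9 ⊕ 0xB ⊕ 0xD = 0xF.
P'[3]: 0x0 ⊕ 0x3 ⊕ 0x8 = 0xB.
P'[4]: 0xB ⊕ 0x7 ⊕ 0x1 = 0xD.
P'[5]: 0x4 ⊕ 0x9 ⊕ 0xD = 0x0.
P'[6]: 0xD ⊕ 0x3 ⊕ 0x3 = 0xD.

P'[1] = 0x2, P'[2] = 0xF, P'[3] = 0xB, P'[4] = 0xD, P'[5] = 0x0, P'[6] = 0xD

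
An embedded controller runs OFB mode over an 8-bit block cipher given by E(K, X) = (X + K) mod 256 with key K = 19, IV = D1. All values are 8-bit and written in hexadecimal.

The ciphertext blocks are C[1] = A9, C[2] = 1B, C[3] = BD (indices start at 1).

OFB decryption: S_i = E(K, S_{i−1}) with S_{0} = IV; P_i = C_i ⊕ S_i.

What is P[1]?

P[1] = 43

P[1]: S = E(K, D1) = EA; A9 ⊕ EA = 43.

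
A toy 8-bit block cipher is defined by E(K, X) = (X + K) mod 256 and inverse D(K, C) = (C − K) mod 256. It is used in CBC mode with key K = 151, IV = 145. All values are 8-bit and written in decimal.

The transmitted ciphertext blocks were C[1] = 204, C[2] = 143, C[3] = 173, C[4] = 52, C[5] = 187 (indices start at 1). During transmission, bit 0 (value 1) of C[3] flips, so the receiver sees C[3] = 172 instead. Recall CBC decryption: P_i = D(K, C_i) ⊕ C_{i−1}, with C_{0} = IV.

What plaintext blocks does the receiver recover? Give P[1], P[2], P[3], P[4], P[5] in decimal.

Only C[3] changed, to 172. In CBC, a change in C_i garbles P_i and flips the same bit in P_{i+1}. Decrypting the received ciphertext:
P[1]: D(K, 204) = 53; 53 ⊕ 145 = 164.
P[2]: D(K, 143) = 248; 248 ⊕ 204 = 52.
P[3]: D(K, 172) = 21; 21 ⊕ 143 = 154.
P[4]: D(K, 52) = 157; 157 ⊕ 172 = 49.
P[5]: D(K, 187) = 36; 36 ⊕ 52 = 16.
Blocks that differ from the original plaintext: P[3], P[4].

P[1] = 164, P[2] = 52, P[3] = 154, P[4] = 49, P[5] = 16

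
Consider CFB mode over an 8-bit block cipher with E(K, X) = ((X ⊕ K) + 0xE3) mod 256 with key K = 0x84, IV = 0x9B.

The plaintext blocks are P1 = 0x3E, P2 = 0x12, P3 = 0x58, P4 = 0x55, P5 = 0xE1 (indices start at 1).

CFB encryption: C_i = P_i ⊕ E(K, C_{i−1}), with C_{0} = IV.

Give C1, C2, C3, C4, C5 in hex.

C1 = 0x3C, C2 = 0x89, C3 = 0xA8, C4 = 0x5A, C5 = 0x20

C1: E(K, 0x9B) = 0x02; 0x3E ⊕ 0x02 = 0x3C.
C2: E(K, 0x3C) = 0x9B; 0x12 ⊕ 0x9B = 0x89.
C3: E(K, 0x89) = 0xF0; 0x58 ⊕ 0xF0 = 0xA8.
C4: E(K, 0xA8) = 0x0F; 0x55 ⊕ 0x0F = 0x5A.
C5: E(K, 0x5A) = 0xC1; 0xE1 ⊕ 0xC1 = 0x20.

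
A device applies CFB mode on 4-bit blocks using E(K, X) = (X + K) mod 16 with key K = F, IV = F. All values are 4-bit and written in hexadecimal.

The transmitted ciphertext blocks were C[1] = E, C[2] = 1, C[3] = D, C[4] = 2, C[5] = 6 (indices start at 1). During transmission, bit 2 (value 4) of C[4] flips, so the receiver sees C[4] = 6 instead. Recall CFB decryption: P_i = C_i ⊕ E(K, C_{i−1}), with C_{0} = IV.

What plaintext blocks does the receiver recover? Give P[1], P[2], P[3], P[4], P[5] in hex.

Only C[4] changed, to 6. In CFB, a change in C_i flips the same bit in P_i and garbles P_{i+1}. Decrypting the received ciphertext:
P[1]: E(K, F) = E; E ⊕ E = 0.
P[2]: E(K, E) = D; 1 ⊕ D = C.
P[3]: E(K, 1) = 0; D ⊕ 0 = D.
P[4]: E(K, D) = C; 6 ⊕ C = A.
P[5]: E(K, 6) = 5; 6 ⊕ 5 = 3.
Blocks that differ from the original plaintext: P[4], P[5].

P[1] = 0, P[2] = C, P[3] = D, P[4] = A, P[5] = 3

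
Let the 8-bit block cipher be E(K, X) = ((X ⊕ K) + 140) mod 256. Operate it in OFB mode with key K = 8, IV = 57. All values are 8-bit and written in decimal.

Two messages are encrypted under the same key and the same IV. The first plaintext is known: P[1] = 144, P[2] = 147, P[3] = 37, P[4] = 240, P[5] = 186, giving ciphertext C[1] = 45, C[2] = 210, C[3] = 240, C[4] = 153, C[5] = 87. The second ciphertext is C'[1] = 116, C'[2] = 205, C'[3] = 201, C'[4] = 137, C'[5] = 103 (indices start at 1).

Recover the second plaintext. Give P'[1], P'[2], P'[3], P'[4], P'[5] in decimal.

In OFB with a reused IV, both messages share the same keystream S_i, so C_i ⊕ C'_i = P_i ⊕ P'_i and thus P'_i = P_i ⊕ C_i ⊕ C'_i.
P'[1]: 144 ⊕ 45 ⊕ 116 = 201.
P'[2]: 147 ⊕ 210 ⊕ 205 = 140.
P'[3]: 37 ⊕ 240 ⊕ 201 = 28.
P'[4]: 240 ⊕ 153 ⊕ 137 = 224.
P'[5]: 186 ⊕ 87 ⊕ 103 = 138.

P'[1] = 201, P'[2] = 140, P'[3] = 28, P'[4] = 224, P'[5] = 138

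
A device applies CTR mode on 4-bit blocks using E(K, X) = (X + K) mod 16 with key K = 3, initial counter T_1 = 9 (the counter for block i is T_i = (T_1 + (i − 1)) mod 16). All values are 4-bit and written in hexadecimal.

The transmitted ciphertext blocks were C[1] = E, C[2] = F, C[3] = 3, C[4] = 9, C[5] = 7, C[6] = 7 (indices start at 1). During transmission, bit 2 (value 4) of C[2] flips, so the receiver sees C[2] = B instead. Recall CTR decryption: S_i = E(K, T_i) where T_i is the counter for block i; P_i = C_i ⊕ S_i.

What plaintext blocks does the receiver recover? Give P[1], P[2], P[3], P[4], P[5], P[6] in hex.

Only C[2] changed, to B. In CTR, a change in C_i flips the same bit in P_i only; the keystream is unaffected. Decrypting the received ciphertext:
P[1]: T = 9, S = E(K, T) = C; E ⊕ C = 2.
P[2]: T = A, S = E(K, T) = D; B ⊕ D = 6.
P[3]: T = B, S = E(K, T) = E; 3 ⊕ E = D.
P[4]: T = C, S = E(K, T) = F; 9 ⊕ F = 6.
P[5]: T = D, S = E(K, T) = 0; 7 ⊕ 0 = 7.
P[6]: T = E, S = E(K, T) = 1; 7 ⊕ 1 = 6.
Blocks that differ from the original plaintext: P[2].

P[1] = 2, P[2] = 6, P[3] = D, P[4] = 6, P[5] = 7, P[6] = 6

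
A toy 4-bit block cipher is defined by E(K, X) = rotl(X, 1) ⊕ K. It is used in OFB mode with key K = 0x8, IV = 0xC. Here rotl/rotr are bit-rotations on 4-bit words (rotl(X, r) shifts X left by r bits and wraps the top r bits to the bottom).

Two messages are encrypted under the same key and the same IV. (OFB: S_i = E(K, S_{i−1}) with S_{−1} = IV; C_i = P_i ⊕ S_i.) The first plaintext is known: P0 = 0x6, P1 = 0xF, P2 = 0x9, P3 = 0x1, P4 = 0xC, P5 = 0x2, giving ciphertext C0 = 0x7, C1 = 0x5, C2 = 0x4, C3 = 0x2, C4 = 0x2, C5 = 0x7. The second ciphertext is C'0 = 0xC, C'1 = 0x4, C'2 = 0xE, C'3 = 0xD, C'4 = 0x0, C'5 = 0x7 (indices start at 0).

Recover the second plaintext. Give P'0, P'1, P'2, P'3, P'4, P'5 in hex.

P'0 = 0xD, P'1 = 0xE, P'2 = 0x3, P'3 = 0xE, P'4 = 0xE, P'5 = 0x2

In OFB with a reused IV, both messages share the same keystream S_i, so C_i ⊕ C'_i = P_i ⊕ P'_i and thus P'_i = P_i ⊕ C_i ⊕ C'_i.
P'0: 0x6 ⊕ 0x7 ⊕ 0xC = 0xD.
P'1: 0xF ⊕ 0x5 ⊕ 0x4 = 0xE.
P'2: 0x9 ⊕ 0x4 ⊕ 0xE = 0x3.
P'3: 0x1 ⊕ 0x2 ⊕ 0xD = 0xE.
P'4: 0xC ⊕ 0x2 ⊕ 0x0 = 0xE.
P'5: 0x2 ⊕ 0x7 ⊕ 0x7 = 0x2.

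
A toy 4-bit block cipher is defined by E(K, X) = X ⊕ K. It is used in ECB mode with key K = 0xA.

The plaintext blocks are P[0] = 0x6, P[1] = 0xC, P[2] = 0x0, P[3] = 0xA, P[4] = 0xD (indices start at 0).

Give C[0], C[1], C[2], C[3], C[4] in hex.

ECB encryption: C_i = E(K, P_i).
C[0]: E(K, 0x6) = 0xC.
C[1]: E(K, 0xC) = 0x6.
C[2]: E(K, 0x0) = 0xA.
C[3]: E(K, 0xA) = 0x0.
C[4]: E(K, 0xD) = 0x7.

C[0] = 0xC, C[1] = 0x6, C[2] = 0xA, C[3] = 0x0, C[4] = 0x7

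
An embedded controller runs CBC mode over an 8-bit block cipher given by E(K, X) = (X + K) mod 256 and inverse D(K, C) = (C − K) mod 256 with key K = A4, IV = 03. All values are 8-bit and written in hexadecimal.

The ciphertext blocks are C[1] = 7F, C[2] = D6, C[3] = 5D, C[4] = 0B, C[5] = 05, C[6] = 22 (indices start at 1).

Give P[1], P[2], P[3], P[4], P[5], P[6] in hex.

P[1] = D8, P[2] = 4D, P[3] = 6F, P[4] = 3A, P[5] = 6A, P[6] = 7B

CBC decryption: P_i = D(K, C_i) ⊕ C_{i−1}, with C_{0} = IV.
P[1]: D(K, 7F) = DB; DB ⊕ 03 = D8.
P[2]: D(K, D6) = 32; 32 ⊕ 7F = 4D.
P[3]: D(K, 5D) = B9; B9 ⊕ D6 = 6F.
P[4]: D(K, 0B) = 67; 67 ⊕ 5D = 3A.
P[5]: D(K, 05) = 61; 61 ⊕ 0B = 6A.
P[6]: D(K, 22) = 7E; 7E ⊕ 05 = 7B.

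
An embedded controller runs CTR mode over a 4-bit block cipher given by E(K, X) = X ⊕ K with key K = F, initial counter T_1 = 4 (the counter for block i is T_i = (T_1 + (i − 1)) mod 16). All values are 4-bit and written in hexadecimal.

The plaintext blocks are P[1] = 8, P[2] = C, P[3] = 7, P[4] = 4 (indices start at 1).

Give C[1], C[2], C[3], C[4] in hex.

C[1] = 3, C[2] = 6, C[3] = E, C[4] = C

CTR encryption: S_i = E(K, T_i) where T_i is the counter for block i; C_i = P_i ⊕ S_i.
C[1]: T = 4, S = E(K, T) = B; 8 ⊕ B = 3.
C[2]: T = 5, S = E(K, T) = A; C ⊕ A = 6.
C[3]: T = 6, S = E(K, T) = 9; 7 ⊕ 9 = E.
C[4]: T = 7, S = E(K, T) = 8; 4 ⊕ 8 = C.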